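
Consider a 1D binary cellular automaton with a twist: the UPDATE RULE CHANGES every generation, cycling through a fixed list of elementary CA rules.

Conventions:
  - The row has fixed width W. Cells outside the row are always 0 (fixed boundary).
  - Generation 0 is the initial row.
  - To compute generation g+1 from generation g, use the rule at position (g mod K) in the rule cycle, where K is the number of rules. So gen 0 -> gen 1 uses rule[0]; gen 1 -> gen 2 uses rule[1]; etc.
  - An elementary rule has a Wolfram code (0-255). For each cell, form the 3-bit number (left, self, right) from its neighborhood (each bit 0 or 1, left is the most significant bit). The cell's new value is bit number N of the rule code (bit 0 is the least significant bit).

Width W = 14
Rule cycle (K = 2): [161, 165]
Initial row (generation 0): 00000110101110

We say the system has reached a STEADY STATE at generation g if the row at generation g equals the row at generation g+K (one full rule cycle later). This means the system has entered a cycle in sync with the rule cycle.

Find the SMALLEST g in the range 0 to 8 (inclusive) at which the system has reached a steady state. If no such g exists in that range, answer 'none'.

Answer: none

Derivation:
Gen 0: 00000110101110
Gen 1 (rule 161): 11110001010100
Gen 2 (rule 165): 01100101111101
Gen 3 (rule 161): 00000010111010
Gen 4 (rule 165): 11111011010110
Gen 5 (rule 161): 01110100101000
Gen 6 (rule 165): 00101100111011
Gen 7 (rule 161): 10010000010100
Gen 8 (rule 165): 10010111011101
Gen 9 (rule 161): 00001010101010
Gen 10 (rule 165): 11101111111110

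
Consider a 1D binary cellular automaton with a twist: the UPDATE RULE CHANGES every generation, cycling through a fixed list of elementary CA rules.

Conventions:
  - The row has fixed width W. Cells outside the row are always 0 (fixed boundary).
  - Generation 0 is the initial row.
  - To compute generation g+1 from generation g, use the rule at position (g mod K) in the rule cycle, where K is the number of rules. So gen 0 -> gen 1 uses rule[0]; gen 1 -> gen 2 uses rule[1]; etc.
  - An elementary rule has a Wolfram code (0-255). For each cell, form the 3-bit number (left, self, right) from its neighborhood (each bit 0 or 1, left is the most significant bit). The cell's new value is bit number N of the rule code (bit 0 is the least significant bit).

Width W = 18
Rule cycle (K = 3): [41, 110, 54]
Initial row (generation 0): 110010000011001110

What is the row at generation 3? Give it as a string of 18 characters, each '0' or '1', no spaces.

Gen 0: 110010000011001110
Gen 1 (rule 41): 100000111010001000
Gen 2 (rule 110): 100001101110011000
Gen 3 (rule 54): 110010010001100100

Answer: 110010010001100100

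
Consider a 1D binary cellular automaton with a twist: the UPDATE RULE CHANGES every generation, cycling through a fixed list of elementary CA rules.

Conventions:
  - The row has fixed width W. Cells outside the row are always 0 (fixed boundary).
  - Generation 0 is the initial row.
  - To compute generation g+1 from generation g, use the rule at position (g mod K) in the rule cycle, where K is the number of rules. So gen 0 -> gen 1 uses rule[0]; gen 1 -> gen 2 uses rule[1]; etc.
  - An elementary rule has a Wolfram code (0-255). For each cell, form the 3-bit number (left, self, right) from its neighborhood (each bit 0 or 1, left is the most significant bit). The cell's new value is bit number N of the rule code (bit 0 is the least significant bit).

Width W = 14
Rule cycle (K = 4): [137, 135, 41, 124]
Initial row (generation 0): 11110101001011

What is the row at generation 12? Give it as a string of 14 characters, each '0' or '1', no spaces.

Answer: 01101111000110

Derivation:
Gen 0: 11110101001011
Gen 1 (rule 137): 11100000000010
Gen 2 (rule 135): 01001111111110
Gen 3 (rule 41): 00001000000000
Gen 4 (rule 124): 00001100000000
Gen 5 (rule 137): 11101001111111
Gen 6 (rule 135): 01001010111110
Gen 7 (rule 41): 00000101100000
Gen 8 (rule 124): 00000111110000
Gen 9 (rule 137): 11110111100111
Gen 10 (rule 135): 01100011001010
Gen 11 (rule 41): 01001010000100
Gen 12 (rule 124): 01101111000110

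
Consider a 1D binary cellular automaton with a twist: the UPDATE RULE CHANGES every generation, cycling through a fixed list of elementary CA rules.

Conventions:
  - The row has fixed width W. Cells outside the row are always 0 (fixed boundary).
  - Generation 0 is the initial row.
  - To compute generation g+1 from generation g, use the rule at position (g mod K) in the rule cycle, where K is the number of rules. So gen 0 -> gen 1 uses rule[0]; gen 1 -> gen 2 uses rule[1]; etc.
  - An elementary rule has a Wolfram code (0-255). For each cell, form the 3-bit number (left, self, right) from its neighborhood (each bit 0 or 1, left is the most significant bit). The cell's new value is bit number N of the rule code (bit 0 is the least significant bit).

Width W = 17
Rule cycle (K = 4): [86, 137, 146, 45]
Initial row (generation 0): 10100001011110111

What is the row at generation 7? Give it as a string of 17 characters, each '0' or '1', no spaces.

Answer: 01011000100100001

Derivation:
Gen 0: 10100001011110111
Gen 1 (rule 86): 10110011000010001
Gen 2 (rule 137): 00100010011000100
Gen 3 (rule 146): 01010101100101010
Gen 4 (rule 45): 01111111000111110
Gen 5 (rule 86): 10000001101000011
Gen 6 (rule 137): 00111101000011010
Gen 7 (rule 146): 01011000100100001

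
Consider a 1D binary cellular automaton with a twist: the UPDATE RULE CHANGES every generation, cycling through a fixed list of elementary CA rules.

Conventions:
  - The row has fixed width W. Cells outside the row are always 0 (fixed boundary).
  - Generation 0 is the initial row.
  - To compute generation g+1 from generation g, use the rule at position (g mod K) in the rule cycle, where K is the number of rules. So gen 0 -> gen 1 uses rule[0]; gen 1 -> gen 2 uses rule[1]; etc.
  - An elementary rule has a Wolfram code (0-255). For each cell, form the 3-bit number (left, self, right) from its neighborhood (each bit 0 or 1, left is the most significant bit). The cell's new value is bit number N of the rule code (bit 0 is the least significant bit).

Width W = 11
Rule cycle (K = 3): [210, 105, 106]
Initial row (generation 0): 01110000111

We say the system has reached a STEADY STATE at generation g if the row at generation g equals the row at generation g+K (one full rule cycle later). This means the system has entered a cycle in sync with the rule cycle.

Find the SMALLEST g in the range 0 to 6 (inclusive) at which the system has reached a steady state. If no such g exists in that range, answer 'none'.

Answer: none

Derivation:
Gen 0: 01110000111
Gen 1 (rule 210): 10111001011
Gen 2 (rule 105): 01101000111
Gen 3 (rule 106): 11110001101
Gen 4 (rule 210): 01111010100
Gen 5 (rule 105): 01001101001
Gen 6 (rule 106): 10011110010
Gen 7 (rule 210): 01101111101
Gen 8 (rule 105): 01111000110
Gen 9 (rule 106): 11001001110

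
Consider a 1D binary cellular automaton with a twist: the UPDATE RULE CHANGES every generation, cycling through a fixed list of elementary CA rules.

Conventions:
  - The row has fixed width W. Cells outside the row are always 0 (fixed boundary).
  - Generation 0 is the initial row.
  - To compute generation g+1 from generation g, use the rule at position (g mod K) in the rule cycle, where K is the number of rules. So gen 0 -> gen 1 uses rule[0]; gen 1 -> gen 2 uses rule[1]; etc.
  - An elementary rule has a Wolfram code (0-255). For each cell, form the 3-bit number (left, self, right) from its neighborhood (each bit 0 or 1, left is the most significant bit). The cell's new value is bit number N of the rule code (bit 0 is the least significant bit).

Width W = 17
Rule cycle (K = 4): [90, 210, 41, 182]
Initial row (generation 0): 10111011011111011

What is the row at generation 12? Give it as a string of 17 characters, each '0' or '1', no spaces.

Answer: 00000111111001011

Derivation:
Gen 0: 10111011011111011
Gen 1 (rule 90): 00101011010001011
Gen 2 (rule 210): 01000001001010001
Gen 3 (rule 41): 00011100000100100
Gen 4 (rule 182): 00101010001111110
Gen 5 (rule 90): 01000001011000011
Gen 6 (rule 210): 10100010001100101
Gen 7 (rule 41): 01001000101000010
Gen 8 (rule 182): 11111101111100111
Gen 9 (rule 90): 10000101000111101
Gen 10 (rule 210): 01001000101011100
Gen 11 (rule 41): 00000010010110001
Gen 12 (rule 182): 00000111111001011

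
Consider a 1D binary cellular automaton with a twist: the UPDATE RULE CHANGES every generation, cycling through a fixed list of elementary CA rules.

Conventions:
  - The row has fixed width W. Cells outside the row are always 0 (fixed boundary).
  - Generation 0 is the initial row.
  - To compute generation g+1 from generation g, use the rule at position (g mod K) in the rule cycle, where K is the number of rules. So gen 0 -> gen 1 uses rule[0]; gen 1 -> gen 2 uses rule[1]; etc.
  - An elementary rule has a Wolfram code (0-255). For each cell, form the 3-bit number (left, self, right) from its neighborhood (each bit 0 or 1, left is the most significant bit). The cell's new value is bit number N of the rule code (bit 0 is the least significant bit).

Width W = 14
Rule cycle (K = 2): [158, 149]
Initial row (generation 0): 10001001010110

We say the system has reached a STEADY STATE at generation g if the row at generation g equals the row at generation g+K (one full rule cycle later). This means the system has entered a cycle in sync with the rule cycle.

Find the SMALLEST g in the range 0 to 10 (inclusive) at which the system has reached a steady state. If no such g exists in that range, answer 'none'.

Gen 0: 10001001010110
Gen 1 (rule 158): 11011111010101
Gen 2 (rule 149): 00001110010101
Gen 3 (rule 158): 00011101110101
Gen 4 (rule 149): 11001000100101
Gen 5 (rule 158): 10111101111101
Gen 6 (rule 149): 10011000111001
Gen 7 (rule 158): 11110101110111
Gen 8 (rule 149): 01100100100010
Gen 9 (rule 158): 11011111110111
Gen 10 (rule 149): 00001111100010
Gen 11 (rule 158): 00011111010111
Gen 12 (rule 149): 11001110010010

Answer: none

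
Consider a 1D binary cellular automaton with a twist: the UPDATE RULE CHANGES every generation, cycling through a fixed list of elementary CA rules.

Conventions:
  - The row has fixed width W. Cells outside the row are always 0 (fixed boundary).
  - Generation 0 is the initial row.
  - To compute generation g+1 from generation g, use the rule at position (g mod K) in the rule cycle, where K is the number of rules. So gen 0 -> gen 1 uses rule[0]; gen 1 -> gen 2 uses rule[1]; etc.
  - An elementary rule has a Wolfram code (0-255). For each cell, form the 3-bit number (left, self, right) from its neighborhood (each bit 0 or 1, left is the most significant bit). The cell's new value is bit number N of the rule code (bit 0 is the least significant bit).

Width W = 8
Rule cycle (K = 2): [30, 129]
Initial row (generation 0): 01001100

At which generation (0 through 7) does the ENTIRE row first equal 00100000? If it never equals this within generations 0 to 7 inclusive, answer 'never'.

Gen 0: 01001100
Gen 1 (rule 30): 11111010
Gen 2 (rule 129): 01110000
Gen 3 (rule 30): 11001000
Gen 4 (rule 129): 00000011
Gen 5 (rule 30): 00000110
Gen 6 (rule 129): 11110000
Gen 7 (rule 30): 10001000

Answer: never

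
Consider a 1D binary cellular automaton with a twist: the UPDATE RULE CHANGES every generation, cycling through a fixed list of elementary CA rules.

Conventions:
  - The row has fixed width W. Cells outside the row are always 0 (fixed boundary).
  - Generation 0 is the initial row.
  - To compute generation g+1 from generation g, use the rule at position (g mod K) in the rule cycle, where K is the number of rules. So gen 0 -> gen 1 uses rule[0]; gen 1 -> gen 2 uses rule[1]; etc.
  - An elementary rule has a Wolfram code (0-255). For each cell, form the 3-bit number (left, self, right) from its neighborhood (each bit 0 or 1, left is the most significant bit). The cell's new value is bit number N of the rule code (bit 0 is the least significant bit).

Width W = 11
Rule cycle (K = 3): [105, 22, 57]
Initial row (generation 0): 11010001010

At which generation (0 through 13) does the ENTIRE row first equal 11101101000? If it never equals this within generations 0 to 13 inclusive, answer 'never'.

Gen 0: 11010001010
Gen 1 (rule 105): 11100100100
Gen 2 (rule 22): 00011111110
Gen 3 (rule 57): 11010000001
Gen 4 (rule 105): 11100111100
Gen 5 (rule 22): 00011000010
Gen 6 (rule 57): 11010111001
Gen 7 (rule 105): 11101101000
Gen 8 (rule 22): 00000001100
Gen 9 (rule 57): 11111101011
Gen 10 (rule 105): 10000110111
Gen 11 (rule 22): 11001000000
Gen 12 (rule 57): 10100111111
Gen 13 (rule 105): 01000100001

Answer: 7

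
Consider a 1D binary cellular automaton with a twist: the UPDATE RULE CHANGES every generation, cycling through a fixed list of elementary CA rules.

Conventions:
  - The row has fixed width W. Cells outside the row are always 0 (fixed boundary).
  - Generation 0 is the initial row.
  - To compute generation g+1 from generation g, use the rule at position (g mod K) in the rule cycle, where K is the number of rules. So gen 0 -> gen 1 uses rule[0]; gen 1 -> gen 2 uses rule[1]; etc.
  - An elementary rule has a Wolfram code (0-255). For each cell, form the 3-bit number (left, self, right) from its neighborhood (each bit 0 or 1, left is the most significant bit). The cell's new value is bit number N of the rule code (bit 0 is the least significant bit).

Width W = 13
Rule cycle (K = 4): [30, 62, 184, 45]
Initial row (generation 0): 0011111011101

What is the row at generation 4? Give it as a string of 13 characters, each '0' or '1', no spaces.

Gen 0: 0011111011101
Gen 1 (rule 30): 0110000010001
Gen 2 (rule 62): 1101000111011
Gen 3 (rule 184): 1010100110110
Gen 4 (rule 45): 1111100101100

Answer: 1111100101100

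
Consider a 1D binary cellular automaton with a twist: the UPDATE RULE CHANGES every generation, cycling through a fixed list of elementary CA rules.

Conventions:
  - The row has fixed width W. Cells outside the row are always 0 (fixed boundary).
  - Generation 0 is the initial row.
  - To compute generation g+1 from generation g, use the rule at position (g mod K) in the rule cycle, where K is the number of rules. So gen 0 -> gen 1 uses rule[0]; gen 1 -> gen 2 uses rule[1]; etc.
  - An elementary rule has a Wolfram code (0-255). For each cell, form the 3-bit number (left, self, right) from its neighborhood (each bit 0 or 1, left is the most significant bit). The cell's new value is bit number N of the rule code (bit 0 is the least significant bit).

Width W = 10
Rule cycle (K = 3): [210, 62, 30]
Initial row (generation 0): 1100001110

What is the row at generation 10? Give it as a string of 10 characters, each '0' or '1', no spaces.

Answer: 0110110100

Derivation:
Gen 0: 1100001110
Gen 1 (rule 210): 0110010111
Gen 2 (rule 62): 1101111100
Gen 3 (rule 30): 1001000010
Gen 4 (rule 210): 0110100101
Gen 5 (rule 62): 1101111111
Gen 6 (rule 30): 1001000000
Gen 7 (rule 210): 0110100000
Gen 8 (rule 62): 1101110000
Gen 9 (rule 30): 1001001000
Gen 10 (rule 210): 0110110100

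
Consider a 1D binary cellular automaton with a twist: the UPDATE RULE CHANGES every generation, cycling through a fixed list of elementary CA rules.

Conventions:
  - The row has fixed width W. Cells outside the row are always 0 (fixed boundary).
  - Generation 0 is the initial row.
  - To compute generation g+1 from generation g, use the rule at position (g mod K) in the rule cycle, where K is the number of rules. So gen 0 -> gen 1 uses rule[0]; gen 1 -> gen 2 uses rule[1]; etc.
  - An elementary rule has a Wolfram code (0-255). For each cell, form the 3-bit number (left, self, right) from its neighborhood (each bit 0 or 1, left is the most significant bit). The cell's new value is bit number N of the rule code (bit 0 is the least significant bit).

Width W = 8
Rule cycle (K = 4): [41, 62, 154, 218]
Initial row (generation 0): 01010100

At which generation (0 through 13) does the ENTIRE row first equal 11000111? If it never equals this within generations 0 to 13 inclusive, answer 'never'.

Answer: 9

Derivation:
Gen 0: 01010100
Gen 1 (rule 41): 00101001
Gen 2 (rule 62): 01111111
Gen 3 (rule 154): 11111110
Gen 4 (rule 218): 11111111
Gen 5 (rule 41): 10000000
Gen 6 (rule 62): 11000000
Gen 7 (rule 154): 10100000
Gen 8 (rule 218): 00010000
Gen 9 (rule 41): 11000111
Gen 10 (rule 62): 10101100
Gen 11 (rule 154): 00001010
Gen 12 (rule 218): 00010001
Gen 13 (rule 41): 11000100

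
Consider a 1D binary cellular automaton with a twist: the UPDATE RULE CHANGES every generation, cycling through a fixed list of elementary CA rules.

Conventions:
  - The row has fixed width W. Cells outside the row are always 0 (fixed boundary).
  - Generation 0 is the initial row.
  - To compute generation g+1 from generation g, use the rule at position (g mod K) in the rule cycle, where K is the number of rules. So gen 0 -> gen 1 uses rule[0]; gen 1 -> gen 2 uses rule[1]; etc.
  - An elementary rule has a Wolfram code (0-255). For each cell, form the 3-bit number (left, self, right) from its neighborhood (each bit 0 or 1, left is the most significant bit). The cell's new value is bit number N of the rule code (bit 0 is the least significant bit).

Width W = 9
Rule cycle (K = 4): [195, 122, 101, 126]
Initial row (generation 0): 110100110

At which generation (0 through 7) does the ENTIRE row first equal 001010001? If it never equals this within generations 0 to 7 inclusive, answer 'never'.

Answer: never

Derivation:
Gen 0: 110100110
Gen 1 (rule 195): 010001010
Gen 2 (rule 122): 101010101
Gen 3 (rule 101): 111111111
Gen 4 (rule 126): 100000001
Gen 5 (rule 195): 001111110
Gen 6 (rule 122): 011000011
Gen 7 (rule 101): 001011001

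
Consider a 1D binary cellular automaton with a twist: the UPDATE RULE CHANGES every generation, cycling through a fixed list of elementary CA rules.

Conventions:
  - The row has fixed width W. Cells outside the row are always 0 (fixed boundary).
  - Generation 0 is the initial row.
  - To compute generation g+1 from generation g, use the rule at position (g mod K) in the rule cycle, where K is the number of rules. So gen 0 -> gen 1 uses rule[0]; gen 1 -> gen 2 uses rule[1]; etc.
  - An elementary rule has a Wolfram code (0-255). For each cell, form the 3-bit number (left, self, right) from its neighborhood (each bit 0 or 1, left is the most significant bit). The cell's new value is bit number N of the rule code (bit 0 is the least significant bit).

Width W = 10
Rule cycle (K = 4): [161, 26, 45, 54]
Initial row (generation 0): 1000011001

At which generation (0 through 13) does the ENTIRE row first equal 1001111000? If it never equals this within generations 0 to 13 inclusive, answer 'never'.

Answer: never

Derivation:
Gen 0: 1000011001
Gen 1 (rule 161): 0011000000
Gen 2 (rule 26): 0110100000
Gen 3 (rule 45): 0101101111
Gen 4 (rule 54): 1110010000
Gen 5 (rule 161): 0100000111
Gen 6 (rule 26): 1010001100
Gen 7 (rule 45): 1110101001
Gen 8 (rule 54): 0001111111
Gen 9 (rule 161): 1100111110
Gen 10 (rule 26): 1011100001
Gen 11 (rule 45): 1110001101
Gen 12 (rule 54): 0001010011
Gen 13 (rule 161): 1100100000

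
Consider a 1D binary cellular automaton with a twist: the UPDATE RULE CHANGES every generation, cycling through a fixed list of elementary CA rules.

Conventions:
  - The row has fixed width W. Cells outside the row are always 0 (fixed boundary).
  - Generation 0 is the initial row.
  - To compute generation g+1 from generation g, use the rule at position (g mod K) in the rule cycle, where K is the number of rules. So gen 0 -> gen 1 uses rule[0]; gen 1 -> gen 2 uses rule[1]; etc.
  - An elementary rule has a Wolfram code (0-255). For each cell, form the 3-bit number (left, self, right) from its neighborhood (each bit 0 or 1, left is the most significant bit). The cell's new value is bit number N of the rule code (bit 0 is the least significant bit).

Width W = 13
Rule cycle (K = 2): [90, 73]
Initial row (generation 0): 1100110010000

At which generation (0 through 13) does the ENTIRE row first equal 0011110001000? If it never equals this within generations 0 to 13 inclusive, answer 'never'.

Answer: 5

Derivation:
Gen 0: 1100110010000
Gen 1 (rule 90): 1111111101000
Gen 2 (rule 73): 1000000100011
Gen 3 (rule 90): 0100001010111
Gen 4 (rule 73): 0001100000101
Gen 5 (rule 90): 0011110001000
Gen 6 (rule 73): 1010010100011
Gen 7 (rule 90): 0001100010111
Gen 8 (rule 73): 1101101000101
Gen 9 (rule 90): 1101100101000
Gen 10 (rule 73): 1101100000011
Gen 11 (rule 90): 1101110000111
Gen 12 (rule 73): 1101010110101
Gen 13 (rule 90): 1100000110000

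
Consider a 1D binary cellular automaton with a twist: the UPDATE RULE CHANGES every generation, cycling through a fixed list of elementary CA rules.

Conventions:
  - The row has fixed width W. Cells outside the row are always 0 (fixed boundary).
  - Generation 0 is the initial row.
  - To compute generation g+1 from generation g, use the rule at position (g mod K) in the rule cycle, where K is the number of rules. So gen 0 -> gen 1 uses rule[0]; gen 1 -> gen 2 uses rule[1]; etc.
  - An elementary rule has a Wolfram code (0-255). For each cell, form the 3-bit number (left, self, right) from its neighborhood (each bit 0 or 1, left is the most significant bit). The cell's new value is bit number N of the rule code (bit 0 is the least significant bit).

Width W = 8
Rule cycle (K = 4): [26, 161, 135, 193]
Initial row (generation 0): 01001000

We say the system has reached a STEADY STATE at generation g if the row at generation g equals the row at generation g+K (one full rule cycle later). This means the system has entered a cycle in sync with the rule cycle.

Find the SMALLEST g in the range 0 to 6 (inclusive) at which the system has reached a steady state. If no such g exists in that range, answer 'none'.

Gen 0: 01001000
Gen 1 (rule 26): 10110100
Gen 2 (rule 161): 01001001
Gen 3 (rule 135): 11011011
Gen 4 (rule 193): 01001001
Gen 5 (rule 26): 10110110
Gen 6 (rule 161): 01001000
Gen 7 (rule 135): 11011011
Gen 8 (rule 193): 01001001
Gen 9 (rule 26): 10110110
Gen 10 (rule 161): 01001000

Answer: 3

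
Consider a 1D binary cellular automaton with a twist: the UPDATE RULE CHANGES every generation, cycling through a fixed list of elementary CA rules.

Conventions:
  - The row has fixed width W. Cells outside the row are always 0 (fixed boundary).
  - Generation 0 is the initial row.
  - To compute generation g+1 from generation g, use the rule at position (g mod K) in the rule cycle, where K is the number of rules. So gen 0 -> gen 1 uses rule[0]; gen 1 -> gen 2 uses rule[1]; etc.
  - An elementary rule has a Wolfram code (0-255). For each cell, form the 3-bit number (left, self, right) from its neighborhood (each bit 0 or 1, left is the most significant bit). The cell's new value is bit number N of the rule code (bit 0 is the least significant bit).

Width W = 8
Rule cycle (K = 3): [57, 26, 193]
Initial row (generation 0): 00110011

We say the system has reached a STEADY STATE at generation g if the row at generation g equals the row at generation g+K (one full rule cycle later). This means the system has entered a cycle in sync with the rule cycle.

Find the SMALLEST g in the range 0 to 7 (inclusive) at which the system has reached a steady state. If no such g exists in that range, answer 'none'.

Answer: 6

Derivation:
Gen 0: 00110011
Gen 1 (rule 57): 10101010
Gen 2 (rule 26): 00000001
Gen 3 (rule 193): 11111100
Gen 4 (rule 57): 10000011
Gen 5 (rule 26): 01000110
Gen 6 (rule 193): 00010010
Gen 7 (rule 57): 11001001
Gen 8 (rule 26): 10110110
Gen 9 (rule 193): 00010010
Gen 10 (rule 57): 11001001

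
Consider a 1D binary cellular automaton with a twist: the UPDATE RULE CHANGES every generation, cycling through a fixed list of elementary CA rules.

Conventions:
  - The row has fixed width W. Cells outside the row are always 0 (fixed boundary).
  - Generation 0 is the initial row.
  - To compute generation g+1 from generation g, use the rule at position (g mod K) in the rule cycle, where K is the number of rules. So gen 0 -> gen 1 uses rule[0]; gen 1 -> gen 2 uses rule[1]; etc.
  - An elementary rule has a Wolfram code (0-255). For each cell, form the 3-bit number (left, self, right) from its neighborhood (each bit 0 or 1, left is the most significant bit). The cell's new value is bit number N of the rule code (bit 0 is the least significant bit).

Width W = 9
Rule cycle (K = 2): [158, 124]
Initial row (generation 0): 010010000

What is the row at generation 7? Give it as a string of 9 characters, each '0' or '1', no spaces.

Answer: 110011110

Derivation:
Gen 0: 010010000
Gen 1 (rule 158): 111111000
Gen 2 (rule 124): 100001100
Gen 3 (rule 158): 110011010
Gen 4 (rule 124): 111011111
Gen 5 (rule 158): 110011110
Gen 6 (rule 124): 111010011
Gen 7 (rule 158): 110011110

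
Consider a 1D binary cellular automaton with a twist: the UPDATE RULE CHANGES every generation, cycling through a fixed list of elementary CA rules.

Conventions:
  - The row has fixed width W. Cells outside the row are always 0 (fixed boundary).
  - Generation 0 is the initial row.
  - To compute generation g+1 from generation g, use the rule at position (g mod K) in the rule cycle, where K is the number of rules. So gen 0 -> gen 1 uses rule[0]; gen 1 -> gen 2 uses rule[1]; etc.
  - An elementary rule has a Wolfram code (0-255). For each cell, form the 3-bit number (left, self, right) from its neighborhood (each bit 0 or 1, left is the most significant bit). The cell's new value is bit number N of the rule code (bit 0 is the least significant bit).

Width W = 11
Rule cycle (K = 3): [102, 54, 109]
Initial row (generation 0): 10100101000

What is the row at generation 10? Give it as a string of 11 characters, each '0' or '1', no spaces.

Answer: 11110110001

Derivation:
Gen 0: 10100101000
Gen 1 (rule 102): 11101111000
Gen 2 (rule 54): 00010000100
Gen 3 (rule 109): 11010110101
Gen 4 (rule 102): 01111011111
Gen 5 (rule 54): 10000100000
Gen 6 (rule 109): 10110101111
Gen 7 (rule 102): 11011110001
Gen 8 (rule 54): 00100001011
Gen 9 (rule 109): 10101101111
Gen 10 (rule 102): 11110110001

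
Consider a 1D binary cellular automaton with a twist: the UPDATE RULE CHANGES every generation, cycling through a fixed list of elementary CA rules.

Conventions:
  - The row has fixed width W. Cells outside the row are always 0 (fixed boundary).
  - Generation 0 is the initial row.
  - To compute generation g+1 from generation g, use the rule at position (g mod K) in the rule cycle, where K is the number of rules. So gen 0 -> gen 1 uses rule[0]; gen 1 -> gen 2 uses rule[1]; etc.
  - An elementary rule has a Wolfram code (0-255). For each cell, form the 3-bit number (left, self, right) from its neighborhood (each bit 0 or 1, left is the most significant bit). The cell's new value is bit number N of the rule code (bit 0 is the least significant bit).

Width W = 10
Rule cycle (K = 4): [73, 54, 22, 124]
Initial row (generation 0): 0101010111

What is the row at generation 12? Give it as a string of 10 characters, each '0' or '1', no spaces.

Answer: 0111100011

Derivation:
Gen 0: 0101010111
Gen 1 (rule 73): 0000000101
Gen 2 (rule 54): 0000001111
Gen 3 (rule 22): 0000010000
Gen 4 (rule 124): 0000011000
Gen 5 (rule 73): 1111011011
Gen 6 (rule 54): 0000100100
Gen 7 (rule 22): 0001111110
Gen 8 (rule 124): 0001000011
Gen 9 (rule 73): 1100011011
Gen 10 (rule 54): 0010100100
Gen 11 (rule 22): 0110111110
Gen 12 (rule 124): 0111100011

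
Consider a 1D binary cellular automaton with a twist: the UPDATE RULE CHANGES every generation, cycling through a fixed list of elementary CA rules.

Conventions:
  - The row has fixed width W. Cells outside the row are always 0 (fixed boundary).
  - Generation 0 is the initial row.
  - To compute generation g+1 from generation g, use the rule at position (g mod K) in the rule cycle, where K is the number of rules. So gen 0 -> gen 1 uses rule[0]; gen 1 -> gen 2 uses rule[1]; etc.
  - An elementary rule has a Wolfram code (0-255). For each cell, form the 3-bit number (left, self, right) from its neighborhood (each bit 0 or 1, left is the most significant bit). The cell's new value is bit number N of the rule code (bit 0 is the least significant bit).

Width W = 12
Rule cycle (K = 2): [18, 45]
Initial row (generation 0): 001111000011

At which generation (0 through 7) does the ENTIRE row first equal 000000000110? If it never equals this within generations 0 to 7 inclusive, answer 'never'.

Gen 0: 001111000011
Gen 1 (rule 18): 010000100100
Gen 2 (rule 45): 010110100101
Gen 3 (rule 18): 100000011000
Gen 4 (rule 45): 101111010011
Gen 5 (rule 18): 000000001100
Gen 6 (rule 45): 111111101001
Gen 7 (rule 18): 000000000110

Answer: 7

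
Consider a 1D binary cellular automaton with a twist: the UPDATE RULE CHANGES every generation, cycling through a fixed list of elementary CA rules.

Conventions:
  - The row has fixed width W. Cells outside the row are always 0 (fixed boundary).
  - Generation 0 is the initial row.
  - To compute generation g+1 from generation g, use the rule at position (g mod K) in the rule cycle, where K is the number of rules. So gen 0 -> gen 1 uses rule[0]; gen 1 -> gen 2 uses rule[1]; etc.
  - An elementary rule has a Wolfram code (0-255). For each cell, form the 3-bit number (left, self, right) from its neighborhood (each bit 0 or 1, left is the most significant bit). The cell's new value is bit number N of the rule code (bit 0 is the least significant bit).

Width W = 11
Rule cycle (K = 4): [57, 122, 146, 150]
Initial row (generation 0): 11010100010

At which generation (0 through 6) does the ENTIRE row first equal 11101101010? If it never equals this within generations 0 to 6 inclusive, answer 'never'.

Answer: never

Derivation:
Gen 0: 11010100010
Gen 1 (rule 57): 10101011001
Gen 2 (rule 122): 01010111110
Gen 3 (rule 146): 10000011101
Gen 4 (rule 150): 11000101001
Gen 5 (rule 57): 10110010100
Gen 6 (rule 122): 01111101010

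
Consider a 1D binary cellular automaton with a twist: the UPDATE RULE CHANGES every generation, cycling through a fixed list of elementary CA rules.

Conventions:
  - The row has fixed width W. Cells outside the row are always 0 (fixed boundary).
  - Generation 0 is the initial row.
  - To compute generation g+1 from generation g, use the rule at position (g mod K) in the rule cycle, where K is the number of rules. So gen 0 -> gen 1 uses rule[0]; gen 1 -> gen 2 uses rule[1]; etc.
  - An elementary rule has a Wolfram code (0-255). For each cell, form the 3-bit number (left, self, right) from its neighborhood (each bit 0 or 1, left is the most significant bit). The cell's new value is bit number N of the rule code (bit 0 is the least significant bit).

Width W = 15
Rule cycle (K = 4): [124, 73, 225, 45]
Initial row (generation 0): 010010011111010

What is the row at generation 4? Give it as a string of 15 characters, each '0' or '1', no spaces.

Gen 0: 010010011111010
Gen 1 (rule 124): 011011010001111
Gen 2 (rule 73): 011011000101001
Gen 3 (rule 225): 001101010010000
Gen 4 (rule 45): 101011110010111

Answer: 101011110010111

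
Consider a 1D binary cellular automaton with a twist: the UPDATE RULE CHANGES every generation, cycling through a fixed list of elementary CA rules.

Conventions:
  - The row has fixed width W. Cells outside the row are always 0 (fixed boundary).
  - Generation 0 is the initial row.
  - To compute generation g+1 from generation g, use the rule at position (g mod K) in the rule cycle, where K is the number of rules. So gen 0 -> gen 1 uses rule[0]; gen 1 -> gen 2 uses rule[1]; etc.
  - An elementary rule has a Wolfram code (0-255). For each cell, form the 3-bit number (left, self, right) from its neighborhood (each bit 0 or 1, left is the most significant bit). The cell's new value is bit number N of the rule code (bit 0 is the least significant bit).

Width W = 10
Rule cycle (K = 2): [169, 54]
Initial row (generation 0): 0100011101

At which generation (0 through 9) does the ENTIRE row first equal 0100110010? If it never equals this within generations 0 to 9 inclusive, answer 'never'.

Gen 0: 0100011101
Gen 1 (rule 169): 0001011010
Gen 2 (rule 54): 0011100111
Gen 3 (rule 169): 1011000110
Gen 4 (rule 54): 1100101001
Gen 5 (rule 169): 1000010000
Gen 6 (rule 54): 1100111000
Gen 7 (rule 169): 1000110011
Gen 8 (rule 54): 1101001100
Gen 9 (rule 169): 1010001001

Answer: never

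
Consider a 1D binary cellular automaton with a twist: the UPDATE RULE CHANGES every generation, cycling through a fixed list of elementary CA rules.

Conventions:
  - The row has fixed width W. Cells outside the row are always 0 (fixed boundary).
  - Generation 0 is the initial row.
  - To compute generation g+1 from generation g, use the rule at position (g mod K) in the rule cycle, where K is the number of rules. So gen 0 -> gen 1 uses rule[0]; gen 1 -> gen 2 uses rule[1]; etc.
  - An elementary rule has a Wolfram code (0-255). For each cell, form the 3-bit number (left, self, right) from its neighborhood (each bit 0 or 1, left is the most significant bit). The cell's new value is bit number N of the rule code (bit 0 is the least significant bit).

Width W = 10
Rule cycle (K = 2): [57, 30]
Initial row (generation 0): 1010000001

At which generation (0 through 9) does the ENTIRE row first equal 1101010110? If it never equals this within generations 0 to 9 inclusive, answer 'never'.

Gen 0: 1010000001
Gen 1 (rule 57): 0101111100
Gen 2 (rule 30): 1101000010
Gen 3 (rule 57): 1010111001
Gen 4 (rule 30): 1010100111
Gen 5 (rule 57): 0101010100
Gen 6 (rule 30): 1101010110
Gen 7 (rule 57): 1010101101
Gen 8 (rule 30): 1010101001
Gen 9 (rule 57): 0101010100

Answer: 6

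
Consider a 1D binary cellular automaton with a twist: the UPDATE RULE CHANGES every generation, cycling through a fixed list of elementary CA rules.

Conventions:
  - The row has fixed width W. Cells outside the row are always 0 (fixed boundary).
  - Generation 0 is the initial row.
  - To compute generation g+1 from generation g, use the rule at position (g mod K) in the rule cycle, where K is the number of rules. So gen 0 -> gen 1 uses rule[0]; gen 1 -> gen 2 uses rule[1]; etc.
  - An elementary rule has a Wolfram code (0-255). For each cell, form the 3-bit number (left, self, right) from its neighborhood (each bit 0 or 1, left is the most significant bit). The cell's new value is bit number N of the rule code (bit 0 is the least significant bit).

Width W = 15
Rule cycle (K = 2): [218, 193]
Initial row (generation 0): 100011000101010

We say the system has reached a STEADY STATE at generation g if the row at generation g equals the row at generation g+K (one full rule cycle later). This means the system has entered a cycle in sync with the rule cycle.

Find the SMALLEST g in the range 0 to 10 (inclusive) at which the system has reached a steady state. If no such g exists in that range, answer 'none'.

Answer: 5

Derivation:
Gen 0: 100011000101010
Gen 1 (rule 218): 010111101000001
Gen 2 (rule 193): 000011100011100
Gen 3 (rule 218): 000111110111110
Gen 4 (rule 193): 110011110011110
Gen 5 (rule 218): 111111111111111
Gen 6 (rule 193): 011111111111111
Gen 7 (rule 218): 111111111111111
Gen 8 (rule 193): 011111111111111
Gen 9 (rule 218): 111111111111111
Gen 10 (rule 193): 011111111111111
Gen 11 (rule 218): 111111111111111
Gen 12 (rule 193): 011111111111111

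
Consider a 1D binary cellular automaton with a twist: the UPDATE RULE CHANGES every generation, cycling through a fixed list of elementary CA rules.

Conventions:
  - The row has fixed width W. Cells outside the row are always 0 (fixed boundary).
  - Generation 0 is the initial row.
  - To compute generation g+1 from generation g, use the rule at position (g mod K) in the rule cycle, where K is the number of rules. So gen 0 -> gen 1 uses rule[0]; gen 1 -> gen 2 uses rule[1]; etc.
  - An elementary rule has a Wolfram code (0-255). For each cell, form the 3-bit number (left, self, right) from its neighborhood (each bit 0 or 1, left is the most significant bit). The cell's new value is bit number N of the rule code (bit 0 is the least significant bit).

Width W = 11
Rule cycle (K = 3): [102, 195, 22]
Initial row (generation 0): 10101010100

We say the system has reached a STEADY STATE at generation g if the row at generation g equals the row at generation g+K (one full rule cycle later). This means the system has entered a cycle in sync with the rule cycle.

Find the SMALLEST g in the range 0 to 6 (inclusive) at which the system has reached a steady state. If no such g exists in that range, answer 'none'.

Gen 0: 10101010100
Gen 1 (rule 102): 11111111100
Gen 2 (rule 195): 01111111101
Gen 3 (rule 22): 10000000001
Gen 4 (rule 102): 10000000011
Gen 5 (rule 195): 00111111101
Gen 6 (rule 22): 01000000001
Gen 7 (rule 102): 11000000011
Gen 8 (rule 195): 01011111101
Gen 9 (rule 22): 11000000001

Answer: none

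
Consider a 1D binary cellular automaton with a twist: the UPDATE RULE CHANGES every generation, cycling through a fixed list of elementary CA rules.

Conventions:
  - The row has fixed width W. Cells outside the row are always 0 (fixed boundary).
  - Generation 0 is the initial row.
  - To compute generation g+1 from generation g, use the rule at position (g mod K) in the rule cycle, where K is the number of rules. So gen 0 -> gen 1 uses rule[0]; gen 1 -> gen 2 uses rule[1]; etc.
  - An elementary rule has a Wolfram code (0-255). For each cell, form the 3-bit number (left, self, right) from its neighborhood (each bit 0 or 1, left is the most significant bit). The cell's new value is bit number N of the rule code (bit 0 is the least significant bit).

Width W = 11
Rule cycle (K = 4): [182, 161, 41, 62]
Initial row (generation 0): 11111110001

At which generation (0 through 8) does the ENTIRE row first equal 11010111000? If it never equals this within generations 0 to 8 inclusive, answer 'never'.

Answer: never

Derivation:
Gen 0: 11111110001
Gen 1 (rule 182): 01111101011
Gen 2 (rule 161): 00111010100
Gen 3 (rule 41): 10100101001
Gen 4 (rule 62): 11111111111
Gen 5 (rule 182): 01111111110
Gen 6 (rule 161): 00111111100
Gen 7 (rule 41): 10100000001
Gen 8 (rule 62): 11110000011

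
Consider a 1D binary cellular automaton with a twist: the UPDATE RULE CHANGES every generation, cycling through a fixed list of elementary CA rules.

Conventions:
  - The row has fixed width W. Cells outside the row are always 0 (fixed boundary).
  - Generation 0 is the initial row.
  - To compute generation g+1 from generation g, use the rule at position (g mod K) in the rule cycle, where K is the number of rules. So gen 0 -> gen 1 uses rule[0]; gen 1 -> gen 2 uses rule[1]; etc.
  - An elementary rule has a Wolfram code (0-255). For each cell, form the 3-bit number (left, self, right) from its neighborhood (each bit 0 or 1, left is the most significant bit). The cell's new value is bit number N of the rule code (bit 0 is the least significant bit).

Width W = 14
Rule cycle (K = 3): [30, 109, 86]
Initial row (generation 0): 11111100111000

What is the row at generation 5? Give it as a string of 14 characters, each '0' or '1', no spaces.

Gen 0: 11111100111000
Gen 1 (rule 30): 10000011100100
Gen 2 (rule 109): 10111010100101
Gen 3 (rule 86): 10001010111101
Gen 4 (rule 30): 11011010100001
Gen 5 (rule 109): 11111111101101

Answer: 11111111101101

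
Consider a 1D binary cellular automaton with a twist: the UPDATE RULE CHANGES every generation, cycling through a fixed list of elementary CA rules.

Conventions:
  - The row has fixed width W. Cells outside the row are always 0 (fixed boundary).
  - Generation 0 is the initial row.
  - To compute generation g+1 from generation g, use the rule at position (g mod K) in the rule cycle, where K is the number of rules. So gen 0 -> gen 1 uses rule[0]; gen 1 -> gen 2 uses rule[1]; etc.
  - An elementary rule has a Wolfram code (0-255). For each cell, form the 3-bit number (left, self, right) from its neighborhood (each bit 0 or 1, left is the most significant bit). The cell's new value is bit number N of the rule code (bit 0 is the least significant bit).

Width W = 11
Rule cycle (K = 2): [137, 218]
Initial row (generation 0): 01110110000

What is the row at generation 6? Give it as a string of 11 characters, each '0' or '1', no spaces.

Answer: 11111111111

Derivation:
Gen 0: 01110110000
Gen 1 (rule 137): 01100100111
Gen 2 (rule 218): 11111011111
Gen 3 (rule 137): 11110011110
Gen 4 (rule 218): 11111111111
Gen 5 (rule 137): 11111111110
Gen 6 (rule 218): 11111111111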